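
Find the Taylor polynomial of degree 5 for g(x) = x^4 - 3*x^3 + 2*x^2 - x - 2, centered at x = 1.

(x - 1)^4 + (x - 1)^3 - (x - 1)^2 - 2*(x - 1) - 3

[(x - 1)^0] = -3;  [(x - 1)^1] = -2;  [(x - 1)^2] = -1;  [(x - 1)^3] = 1;  [(x - 1)^4] = 1;  [(x - 1)^5] = 0.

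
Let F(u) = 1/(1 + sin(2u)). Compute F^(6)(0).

Compose series: expand the inner function first, then feed it into the outer expansion.
From the series, [u^6] F = 1088/45; multiply by 6! = 720 to get 17408.

17408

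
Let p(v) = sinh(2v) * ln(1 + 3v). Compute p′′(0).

Write out both Maclaurin series and multiply, keeping only the needed powers.
The coefficient of v^2 in the expansion is 6, so p′′(0) = 2! * (6) = 12.

12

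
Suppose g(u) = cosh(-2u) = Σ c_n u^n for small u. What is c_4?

g(0) = 1
g′(0) = 0
g′′(0) = 4
g′′′(0) = 0
g^(4)(0) = 16
The Taylor polynomial is Σ g^(k)(0)/k! · u^k.

2/3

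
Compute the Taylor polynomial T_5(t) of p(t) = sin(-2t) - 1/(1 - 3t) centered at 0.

Expand each term separately and add.
p(0) = -1
p′(0) = -5
p′′(0) = -18
p′′′(0) = -154
p^(4)(0) = -1944
p^(5)(0) = -29192

-3649*t^5/15 - 81*t^4 - 77*t^3/3 - 9*t^2 - 5*t - 1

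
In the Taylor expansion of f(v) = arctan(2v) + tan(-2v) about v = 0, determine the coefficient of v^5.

32/15

Expand each term separately and add.
[v^0] = 0;  [v^1] = 0;  [v^2] = 0;  [v^3] = -16/3;  [v^4] = 0;  [v^5] = 32/15.
So c_5 = f^(5)(0)/5! = 32/15.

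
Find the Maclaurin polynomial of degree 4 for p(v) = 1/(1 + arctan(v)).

v^4/3 - 2*v^3/3 + v^2 - v + 1

Let u equal the inner series; expand the outer function in u and truncate.
p(0) = 1
p′(0) = -1
p′′(0) = 2
p′′′(0) = -4
p^(4)(0) = 8
Then c_k = p^(k)(0)/k! gives each Taylor coefficient.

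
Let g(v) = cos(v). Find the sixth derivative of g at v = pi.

1

From the series, [(v - pi)^6] g = 1/720; multiply by 6! = 720 to get 1.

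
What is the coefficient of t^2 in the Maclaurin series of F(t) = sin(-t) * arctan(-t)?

1

Write out both Maclaurin series and multiply, keeping only the needed powers.
F(0) = 0
F′(0) = 0
F′′(0) = 2
So c_2 = F′′(0)/2! = 1.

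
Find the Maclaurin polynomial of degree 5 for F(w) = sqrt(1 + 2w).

Apply the Taylor formula c_k = f^(k)(a)/k!.
F(0) = 1
F′(0) = 1
F′′(0) = -1
F′′′(0) = 3
F^(4)(0) = -15
F^(5)(0) = 105
Then c_k = F^(k)(0)/k! gives each Taylor coefficient.

7*w^5/8 - 5*w^4/8 + w^3/2 - w^2/2 + w + 1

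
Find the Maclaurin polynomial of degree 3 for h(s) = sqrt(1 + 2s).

Differentiate repeatedly and evaluate at the center.
h(0) = 1
h′(0) = 1
h′′(0) = -1
h′′′(0) = 3
Then c_k = h^(k)(0)/k! gives each Taylor coefficient.

s^3/2 - s^2/2 + s + 1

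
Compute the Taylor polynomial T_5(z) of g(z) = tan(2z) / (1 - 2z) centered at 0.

Write out both Maclaurin series and multiply, keeping only the needed powers.
g(0) = 0
g′(0) = 2
g′′(0) = 8
g′′′(0) = 64
g^(4)(0) = 512
g^(5)(0) = 5632
The Taylor polynomial is Σ g^(k)(0)/k! · z^k.

704*z^5/15 + 64*z^4/3 + 32*z^3/3 + 4*z^2 + 2*z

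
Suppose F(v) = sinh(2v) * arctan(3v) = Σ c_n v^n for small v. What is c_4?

Multiply the two series term by term and collect like powers.
F(0) = 0
F′(0) = 0
F′′(0) = 12
F′′′(0) = 0
F^(4)(0) = -336

-14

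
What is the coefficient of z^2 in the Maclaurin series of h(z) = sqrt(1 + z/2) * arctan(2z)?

1/2

Multiply the two series term by term and collect like powers.
h(0) = 0
h′(0) = 2
h′′(0) = 1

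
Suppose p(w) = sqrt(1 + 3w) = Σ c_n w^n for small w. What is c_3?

27/16

p(0) = 1
p′(0) = 3/2
p′′(0) = -9/4
p′′′(0) = 81/8
Dividing each by k! gives the coefficients c_0, ..., c_3.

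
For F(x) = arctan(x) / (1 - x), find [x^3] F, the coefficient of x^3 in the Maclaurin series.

Use 1/(1 - r) = Σ r^k on the denominator, then take the Cauchy product.

2/3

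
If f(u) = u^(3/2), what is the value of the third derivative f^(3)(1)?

Apply the Taylor formula c_k = f^(k)(a)/k!.
The coefficient of (u - 1)^3 in the expansion is -1/16, so f′′′(1) = 3! * (-1/16) = -3/8.

-3/8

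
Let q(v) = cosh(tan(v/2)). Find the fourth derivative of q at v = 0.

Let u equal the inner series; expand the outer function in u and truncate.
The coefficient of v^4 in the expansion is 3/128, so q^(4)(0) = 4! * (3/128) = 9/16.

9/16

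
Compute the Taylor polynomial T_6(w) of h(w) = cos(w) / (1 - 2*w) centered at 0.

40439*w^6/720 + 337*w^5/12 + 337*w^4/24 + 7*w^3 + 7*w^2/2 + 2*w + 1

Multiply the numerator's expansion by the denominator's geometric series.
h(0) = 1
h′(0) = 2
h′′(0) = 7
h′′′(0) = 42
h^(4)(0) = 337
h^(5)(0) = 3370
h^(6)(0) = 40439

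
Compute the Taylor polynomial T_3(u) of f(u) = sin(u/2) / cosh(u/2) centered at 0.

Divide the numerator series by the denominator series (power-series long division).
f(0) = 0
f′(0) = 1/2
f′′(0) = 0
f′′′(0) = -1/2
Dividing each by k! gives the coefficients c_0, ..., c_3.

-u^3/12 + u/2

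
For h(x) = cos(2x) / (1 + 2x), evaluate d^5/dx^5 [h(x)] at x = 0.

Expand each factor separately, then convolve coefficients.
The coefficient of x^5 in the expansion is -52/3, so h^(5)(0) = 5! * (-52/3) = -2080.

-2080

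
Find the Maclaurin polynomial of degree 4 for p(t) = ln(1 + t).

-t^4/4 + t^3/3 - t^2/2 + t

p(0) = 0
p′(0) = 1
p′′(0) = -1
p′′′(0) = 2
p^(4)(0) = -6
Then c_k = p^(k)(0)/k! gives each Taylor coefficient.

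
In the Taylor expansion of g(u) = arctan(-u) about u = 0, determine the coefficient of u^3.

Apply the Taylor formula c_k = f^(k)(a)/k!.

1/3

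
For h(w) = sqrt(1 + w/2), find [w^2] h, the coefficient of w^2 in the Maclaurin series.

-1/32

Differentiate repeatedly and evaluate at the center.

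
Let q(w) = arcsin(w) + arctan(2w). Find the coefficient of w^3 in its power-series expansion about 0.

-5/2

Combine the two series term by term.
q(0) = 0
q′(0) = 3
q′′(0) = 0
q′′′(0) = -15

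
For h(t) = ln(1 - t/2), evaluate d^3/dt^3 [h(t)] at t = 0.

From the series, [t^3] h = -1/24; multiply by 3! = 6 to get -1/4.

-1/4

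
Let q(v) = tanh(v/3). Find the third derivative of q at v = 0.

Compute the successive derivatives at the expansion point and divide by k!.
The coefficient of v^3 in the expansion is -1/81, so q′′′(0) = 3! * (-1/81) = -2/27.

-2/27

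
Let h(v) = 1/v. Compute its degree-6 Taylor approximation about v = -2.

h(-2) = -1/2
h′(-2) = -1/4
h′′(-2) = -1/4
h′′′(-2) = -3/8
h^(4)(-2) = -3/4
h^(5)(-2) = -15/8
h^(6)(-2) = -45/8
Dividing each by k! gives the coefficients c_0, ..., c_6.

-(v + 2)^6/128 - (v + 2)^5/64 - (v + 2)^4/32 - (v + 2)^3/16 - (v + 2)^2/8 - (v + 2)/4 - 1/2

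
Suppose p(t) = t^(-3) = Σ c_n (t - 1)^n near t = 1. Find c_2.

6

Apply the Taylor formula c_k = f^(k)(a)/k!.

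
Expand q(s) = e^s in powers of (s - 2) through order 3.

(s - 2)^3*e^(2)/6 + (s - 2)^2*e^(2)/2 + (s - 2)*e^(2) + e^(2)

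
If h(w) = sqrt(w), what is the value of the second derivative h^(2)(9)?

Use the known series and substitute for the argument.
From the series, [(w - 9)^2] h = -1/216; multiply by 2! = 2 to get -1/108.

-1/108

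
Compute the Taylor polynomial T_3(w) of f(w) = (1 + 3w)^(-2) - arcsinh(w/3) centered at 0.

Combine the two series term by term.
f(0) = 1
f′(0) = -19/3
f′′(0) = 54
f′′′(0) = -17495/27
Dividing each by k! gives the coefficients c_0, ..., c_3.

-17495*w^3/162 + 27*w^2 - 19*w/3 + 1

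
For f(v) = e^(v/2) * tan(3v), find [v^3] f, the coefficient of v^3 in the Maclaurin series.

Write out both Maclaurin series and multiply, keeping only the needed powers.
[v^0] = 0;  [v^1] = 3;  [v^2] = 3/2;  [v^3] = 75/8.
So c_3 = f′′′(0)/3! = 75/8.

75/8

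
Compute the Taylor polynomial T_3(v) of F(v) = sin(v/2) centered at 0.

F(0) = 0
F′(0) = 1/2
F′′(0) = 0
F′′′(0) = -1/8

-v^3/48 + v/2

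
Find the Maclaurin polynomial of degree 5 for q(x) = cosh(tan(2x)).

6*x^4 + 2*x^2 + 1

Plug the Maclaurin series of the inner function into that of the outer and collect terms.
q(0) = 1
q′(0) = 0
q′′(0) = 4
q′′′(0) = 0
q^(4)(0) = 144
q^(5)(0) = 0
Dividing each by k! gives the coefficients c_0, ..., c_5.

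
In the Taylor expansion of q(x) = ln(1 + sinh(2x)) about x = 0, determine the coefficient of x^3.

4

Let u equal the inner series; expand the outer function in u and truncate.
q(0) = 0
q′(0) = 2
q′′(0) = -4
q′′′(0) = 24
The Taylor polynomial is Σ q^(k)(0)/k! · x^k.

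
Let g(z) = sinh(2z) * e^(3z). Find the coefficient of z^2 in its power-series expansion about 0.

Expand each factor separately, then convolve coefficients.

6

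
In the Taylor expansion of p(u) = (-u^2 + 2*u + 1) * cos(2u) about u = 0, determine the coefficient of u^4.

Shift and add copies of the series according to the polynomial's terms.
[u^0] = 1;  [u^1] = 2;  [u^2] = -3;  [u^3] = -4;  [u^4] = 8/3.

8/3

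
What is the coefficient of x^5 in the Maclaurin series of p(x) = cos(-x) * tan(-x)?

Multiply the two series term by term and collect like powers.

-1/120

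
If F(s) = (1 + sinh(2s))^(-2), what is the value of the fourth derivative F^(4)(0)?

2304

Compose series: expand the inner function first, then feed it into the outer expansion.
The coefficient of s^4 in the expansion is 96, so F^(4)(0) = 4! * (96) = 2304.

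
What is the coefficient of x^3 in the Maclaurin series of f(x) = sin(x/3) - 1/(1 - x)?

Combine the two series term by term.

-163/162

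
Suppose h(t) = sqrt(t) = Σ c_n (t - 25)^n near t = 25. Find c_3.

1/50000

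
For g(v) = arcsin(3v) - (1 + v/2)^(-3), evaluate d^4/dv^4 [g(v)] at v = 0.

-45/2

Combine the two series term by term.
From the series, [v^4] g = -15/16; multiply by 4! = 24 to get -45/2.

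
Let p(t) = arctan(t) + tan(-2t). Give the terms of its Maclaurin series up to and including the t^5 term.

-61*t^5/15 - 3*t^3 - t

Expand each term separately and add.
[t^0] = 0;  [t^1] = -1;  [t^2] = 0;  [t^3] = -3;  [t^4] = 0;  [t^5] = -61/15.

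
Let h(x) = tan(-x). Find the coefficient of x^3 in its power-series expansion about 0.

h(0) = 0
h′(0) = -1
h′′(0) = 0
h′′′(0) = -2

-1/3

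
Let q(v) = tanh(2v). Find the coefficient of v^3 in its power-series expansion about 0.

-8/3

[v^0] = 0;  [v^1] = 2;  [v^2] = 0;  [v^3] = -8/3.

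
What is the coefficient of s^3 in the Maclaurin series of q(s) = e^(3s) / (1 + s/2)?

23/8

Take the Cauchy product of the two expansions.
[s^0] = 1;  [s^1] = 5/2;  [s^2] = 13/4;  [s^3] = 23/8.
So c_3 = q′′′(0)/3! = 23/8.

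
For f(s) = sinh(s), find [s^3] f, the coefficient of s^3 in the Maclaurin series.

c_3 = f′′′(0)/3! = 1/6.

1/6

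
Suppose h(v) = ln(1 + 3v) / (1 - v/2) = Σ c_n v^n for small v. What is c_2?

-3

Expand each factor separately, then convolve coefficients.
[v^0] = 0;  [v^1] = 3;  [v^2] = -3.
So c_2 = h′′(0)/2! = -3.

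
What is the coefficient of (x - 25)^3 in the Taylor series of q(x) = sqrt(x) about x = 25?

1/50000

Compute the successive derivatives at the expansion point and divide by k!.
q(25) = 5
q′(25) = 1/10
q′′(25) = -1/500
q′′′(25) = 3/25000
So c_3 = q′′′(25)/3! = 1/50000.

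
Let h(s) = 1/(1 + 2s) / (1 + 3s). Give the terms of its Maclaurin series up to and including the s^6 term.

2059*s^6 - 665*s^5 + 211*s^4 - 65*s^3 + 19*s^2 - 5*s + 1

Multiply the two series term by term and collect like powers.
h(0) = 1
h′(0) = -5
h′′(0) = 38
h′′′(0) = -390
h^(4)(0) = 5064
h^(5)(0) = -79800
h^(6)(0) = 1482480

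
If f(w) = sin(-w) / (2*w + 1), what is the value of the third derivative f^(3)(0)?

-23

Use 1/(1 - r) = Σ r^k on the denominator, then take the Cauchy product.
From the series, [w^3] f = -23/6; multiply by 3! = 6 to get -23.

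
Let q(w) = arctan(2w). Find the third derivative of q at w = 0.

-16

From the series, [w^3] q = -8/3; multiply by 3! = 6 to get -16.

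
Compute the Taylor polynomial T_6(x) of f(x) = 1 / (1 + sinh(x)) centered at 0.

77*x^6/45 - 181*x^5/120 + 4*x^4/3 - 7*x^3/6 + x^2 - x + 1

Use the geometric series for the reciprocal, then substitute.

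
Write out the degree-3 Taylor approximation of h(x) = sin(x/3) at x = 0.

Differentiate repeatedly and evaluate at the center.

-x^3/162 + x/3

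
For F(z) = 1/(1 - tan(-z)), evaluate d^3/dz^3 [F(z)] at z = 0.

-8

Substitute the inner expansion into the outer series and collect powers.
From the series, [z^3] F = -4/3; multiply by 3! = 6 to get -8.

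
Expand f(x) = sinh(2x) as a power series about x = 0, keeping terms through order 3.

f(0) = 0
f′(0) = 2
f′′(0) = 0
f′′′(0) = 8

4*x^3/3 + 2*x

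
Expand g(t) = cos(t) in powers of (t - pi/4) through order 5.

-sqrt(2)*(t - pi/4)^5/240 + sqrt(2)*(t - pi/4)^4/48 + sqrt(2)*(t - pi/4)^3/12 - sqrt(2)*(t - pi/4)^2/4 - sqrt(2)*(t - pi/4)/2 + sqrt(2)/2

Differentiate repeatedly and evaluate at the center.
g(pi/4) = sqrt(2)/2
g′(pi/4) = -sqrt(2)/2
g′′(pi/4) = -sqrt(2)/2
g′′′(pi/4) = sqrt(2)/2
g^(4)(pi/4) = sqrt(2)/2
g^(5)(pi/4) = -sqrt(2)/2
The Taylor polynomial is Σ g^(k)(pi/4)/k! · (t - pi/4)^k.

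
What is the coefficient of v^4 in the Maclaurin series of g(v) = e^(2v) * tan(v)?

Expand each factor separately, then convolve coefficients.
[v^0] = 0;  [v^1] = 1;  [v^2] = 2;  [v^3] = 7/3;  [v^4] = 2.
So c_4 = g^(4)(0)/4! = 2.

2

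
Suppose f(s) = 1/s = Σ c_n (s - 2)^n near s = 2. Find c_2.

f(2) = 1/2
f′(2) = -1/4
f′′(2) = 1/4
Then c_k = f^(k)(2)/k! gives each Taylor coefficient.

1/8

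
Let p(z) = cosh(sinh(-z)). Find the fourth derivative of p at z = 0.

5

Substitute the inner expansion into the outer series and collect powers.
The coefficient of z^4 in the expansion is 5/24, so p^(4)(0) = 4! * (5/24) = 5.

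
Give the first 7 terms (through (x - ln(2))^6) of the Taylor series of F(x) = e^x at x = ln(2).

(x - ln(2))^6/360 + (x - ln(2))^5/60 + (x - ln(2))^4/12 + (x - ln(2))^3/3 + (x - ln(2))^2 + 2*(x - ln(2)) + 2

F(ln(2)) = 2
F′(ln(2)) = 2
F′′(ln(2)) = 2
F′′′(ln(2)) = 2
F^(4)(ln(2)) = 2
F^(5)(ln(2)) = 2
F^(6)(ln(2)) = 2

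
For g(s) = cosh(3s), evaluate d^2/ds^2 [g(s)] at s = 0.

The coefficient of s^2 in the expansion is 9/2, so g′′(0) = 2! * (9/2) = 9.

9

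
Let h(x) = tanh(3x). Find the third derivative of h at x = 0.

Apply the Taylor formula c_k = f^(k)(a)/k!.
From the series, [x^3] h = -9; multiply by 3! = 6 to get -54.

-54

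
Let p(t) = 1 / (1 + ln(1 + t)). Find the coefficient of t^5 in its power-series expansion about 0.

-347/60

Use the geometric series for the reciprocal, then substitute.
[t^0] = 1;  [t^1] = -1;  [t^2] = 3/2;  [t^3] = -7/3;  [t^4] = 11/3;  [t^5] = -347/60.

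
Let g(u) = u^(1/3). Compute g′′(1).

The coefficient of (u - 1)^2 in the expansion is -1/9, so g′′(1) = 2! * (-1/9) = -2/9.

-2/9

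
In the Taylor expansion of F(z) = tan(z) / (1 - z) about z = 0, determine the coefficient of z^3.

4/3

Write out both Maclaurin series and multiply, keeping only the needed powers.
F(0) = 0
F′(0) = 1
F′′(0) = 2
F′′′(0) = 8
So c_3 = F′′′(0)/3! = 4/3.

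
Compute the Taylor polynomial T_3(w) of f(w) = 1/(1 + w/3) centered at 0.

-w^3/27 + w^2/9 - w/3 + 1

[w^0] = 1;  [w^1] = -1/3;  [w^2] = 1/9;  [w^3] = -1/27.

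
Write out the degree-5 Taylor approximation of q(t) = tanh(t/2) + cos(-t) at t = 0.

Add the two expansions coefficient-wise.
q(0) = 1
q′(0) = 1/2
q′′(0) = -1
q′′′(0) = -1/4
q^(4)(0) = 1
q^(5)(0) = 1/2

t^5/240 + t^4/24 - t^3/24 - t^2/2 + t/2 + 1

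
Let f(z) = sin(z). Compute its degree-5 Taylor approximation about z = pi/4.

sqrt(2)*(z - pi/4)^5/240 + sqrt(2)*(z - pi/4)^4/48 - sqrt(2)*(z - pi/4)^3/12 - sqrt(2)*(z - pi/4)^2/4 + sqrt(2)*(z - pi/4)/2 + sqrt(2)/2

f(pi/4) = sqrt(2)/2
f′(pi/4) = sqrt(2)/2
f′′(pi/4) = -sqrt(2)/2
f′′′(pi/4) = -sqrt(2)/2
f^(4)(pi/4) = sqrt(2)/2
f^(5)(pi/4) = sqrt(2)/2
The Taylor polynomial is Σ f^(k)(pi/4)/k! · (z - pi/4)^k.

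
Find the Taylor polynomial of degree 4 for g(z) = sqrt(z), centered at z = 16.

-5*(z - 16)^4/2097152 + (z - 16)^3/16384 - (z - 16)^2/512 + (z - 16)/8 + 4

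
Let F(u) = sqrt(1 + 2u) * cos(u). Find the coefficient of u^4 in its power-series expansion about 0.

-1/3

Expand each factor separately, then convolve coefficients.
[u^0] = 1;  [u^1] = 1;  [u^2] = -1;  [u^3] = 0;  [u^4] = -1/3.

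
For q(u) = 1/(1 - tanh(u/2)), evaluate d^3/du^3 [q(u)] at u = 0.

1/2

Substitute the inner expansion into the outer series and collect powers.
From the series, [u^3] q = 1/12; multiply by 3! = 6 to get 1/2.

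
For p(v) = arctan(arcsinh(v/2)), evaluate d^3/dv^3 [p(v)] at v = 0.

Compose series: expand the inner function first, then feed it into the outer expansion.
The coefficient of v^3 in the expansion is -1/16, so p′′′(0) = 3! * (-1/16) = -3/8.

-3/8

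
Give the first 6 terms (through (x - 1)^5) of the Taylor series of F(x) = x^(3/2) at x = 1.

-3*(x - 1)^5/256 + 3*(x - 1)^4/128 - (x - 1)^3/16 + 3*(x - 1)^2/8 + 3*(x - 1)/2 + 1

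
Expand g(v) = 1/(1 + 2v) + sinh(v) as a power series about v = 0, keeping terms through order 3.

-47*v^3/6 + 4*v^2 - v + 1

Add the two expansions coefficient-wise.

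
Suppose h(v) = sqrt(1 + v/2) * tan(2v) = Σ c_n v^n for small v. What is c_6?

Multiply the two series term by term and collect like powers.
h(0) = 0
h′(0) = 2
h′′(0) = 1
h′′′(0) = 125/8
h^(4)(0) = 131/8
h^(5)(0) = 64181/128
h^(6)(0) = 200763/256
So c_6 = h^(6)(0)/6! = 22307/20480.

22307/20480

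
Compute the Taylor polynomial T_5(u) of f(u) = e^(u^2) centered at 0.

Use the known series and substitute for the argument.
f(0) = 1
f′(0) = 0
f′′(0) = 2
f′′′(0) = 0
f^(4)(0) = 12
f^(5)(0) = 0

u^4/2 + u^2 + 1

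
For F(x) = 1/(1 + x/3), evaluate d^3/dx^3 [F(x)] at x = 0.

-2/9

Use the known series and substitute for the argument.
From the series, [x^3] F = -1/27; multiply by 3! = 6 to get -2/9.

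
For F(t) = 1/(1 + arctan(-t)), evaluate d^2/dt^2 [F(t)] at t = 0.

Compose series: expand the inner function first, then feed it into the outer expansion.
The coefficient of t^2 in the expansion is 1, so F′′(0) = 2! * (1) = 2.

2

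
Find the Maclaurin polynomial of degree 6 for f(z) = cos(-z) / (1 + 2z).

Expand each factor separately, then convolve coefficients.
f(0) = 1
f′(0) = -2
f′′(0) = 7
f′′′(0) = -42
f^(4)(0) = 337
f^(5)(0) = -3370
f^(6)(0) = 40439

40439*z^6/720 - 337*z^5/12 + 337*z^4/24 - 7*z^3 + 7*z^2/2 - 2*z + 1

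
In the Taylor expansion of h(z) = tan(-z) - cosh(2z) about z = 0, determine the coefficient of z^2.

-2

Combine the two series term by term.
[z^0] = -1;  [z^1] = -1;  [z^2] = -2.
So c_2 = h′′(0)/2! = -2.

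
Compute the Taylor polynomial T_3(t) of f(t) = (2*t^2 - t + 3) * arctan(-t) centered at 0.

-t^3 + t^2 - 3*t

Distribute the polynomial across the series and collect like powers.
[t^0] = 0;  [t^1] = -3;  [t^2] = 1;  [t^3] = -1.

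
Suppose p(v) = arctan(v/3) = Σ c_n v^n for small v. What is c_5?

1/1215

p(0) = 0
p′(0) = 1/3
p′′(0) = 0
p′′′(0) = -2/27
p^(4)(0) = 0
p^(5)(0) = 8/81
So c_5 = p^(5)(0)/5! = 1/1215.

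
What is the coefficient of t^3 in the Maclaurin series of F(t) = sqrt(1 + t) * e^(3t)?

103/16

Multiply the two series term by term and collect like powers.
F(0) = 1
F′(0) = 7/2
F′′(0) = 47/4
F′′′(0) = 309/8
Then c_k = F^(k)(0)/k! gives each Taylor coefficient.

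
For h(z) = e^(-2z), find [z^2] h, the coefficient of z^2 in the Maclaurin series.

2

[z^0] = 1;  [z^1] = -2;  [z^2] = 2.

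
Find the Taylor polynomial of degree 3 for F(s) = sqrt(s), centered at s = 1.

(s - 1)^3/16 - (s - 1)^2/8 + (s - 1)/2 + 1

Differentiate repeatedly and evaluate at the center.
F(1) = 1
F′(1) = 1/2
F′′(1) = -1/4
F′′′(1) = 3/8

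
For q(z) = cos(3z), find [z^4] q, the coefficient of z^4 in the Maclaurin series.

q(0) = 1
q′(0) = 0
q′′(0) = -9
q′′′(0) = 0
q^(4)(0) = 81
Dividing each by k! gives the coefficients c_0, ..., c_4.

27/8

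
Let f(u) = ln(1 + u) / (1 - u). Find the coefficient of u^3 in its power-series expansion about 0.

Expand 1/(denominator) as a geometric series and multiply by the numerator's series.

5/6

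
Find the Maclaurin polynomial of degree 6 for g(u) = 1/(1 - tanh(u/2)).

Plug the Maclaurin series of the inner function into that of the outer and collect terms.
g(0) = 1
g′(0) = 1/2
g′′(0) = 1/2
g′′′(0) = 1/2
g^(4)(0) = 1/2
g^(5)(0) = 1/2
g^(6)(0) = 1/2

u^6/1440 + u^5/240 + u^4/48 + u^3/12 + u^2/4 + u/2 + 1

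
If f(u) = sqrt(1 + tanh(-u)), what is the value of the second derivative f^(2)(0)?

-1/4

Substitute the inner expansion into the outer series and collect powers.
The coefficient of u^2 in the expansion is -1/8, so f′′(0) = 2! * (-1/8) = -1/4.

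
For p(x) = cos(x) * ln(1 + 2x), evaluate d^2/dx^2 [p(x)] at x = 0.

-4

Multiply the two series term by term and collect like powers.
From the series, [x^2] p = -2; multiply by 2! = 2 to get -4.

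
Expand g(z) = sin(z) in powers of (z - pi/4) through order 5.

sqrt(2)*(z - pi/4)^5/240 + sqrt(2)*(z - pi/4)^4/48 - sqrt(2)*(z - pi/4)^3/12 - sqrt(2)*(z - pi/4)^2/4 + sqrt(2)*(z - pi/4)/2 + sqrt(2)/2

Use the known series and substitute for the argument.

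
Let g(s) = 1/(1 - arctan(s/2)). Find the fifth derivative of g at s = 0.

3/4

Plug the Maclaurin series of the inner function into that of the outer and collect terms.
The coefficient of s^5 in the expansion is 1/160, so g^(5)(0) = 5! * (1/160) = 3/4.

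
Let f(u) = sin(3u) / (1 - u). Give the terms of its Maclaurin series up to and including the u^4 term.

-3*u^4/2 - 3*u^3/2 + 3*u^2 + 3*u

Write out both Maclaurin series and multiply, keeping only the needed powers.
f(0) = 0
f′(0) = 3
f′′(0) = 6
f′′′(0) = -9
f^(4)(0) = -36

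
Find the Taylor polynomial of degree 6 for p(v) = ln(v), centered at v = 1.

p(1) = 0
p′(1) = 1
p′′(1) = -1
p′′′(1) = 2
p^(4)(1) = -6
p^(5)(1) = 24
p^(6)(1) = -120

-(v - 1)^6/6 + (v - 1)^5/5 - (v - 1)^4/4 + (v - 1)^3/3 - (v - 1)^2/2 + (v - 1)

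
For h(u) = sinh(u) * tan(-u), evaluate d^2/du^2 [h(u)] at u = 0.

-2

Take the Cauchy product of the two expansions.
The coefficient of u^2 in the expansion is -1, so h′′(0) = 2! * (-1) = -2.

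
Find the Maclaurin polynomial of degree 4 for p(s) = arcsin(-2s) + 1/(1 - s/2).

Add the two expansions coefficient-wise.

s^4/16 - 29*s^3/24 + s^2/4 - 3*s/2 + 1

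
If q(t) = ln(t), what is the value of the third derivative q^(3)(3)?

2/27

From the series, [(t - 3)^3] q = 1/81; multiply by 3! = 6 to get 2/27.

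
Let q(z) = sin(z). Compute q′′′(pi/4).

From the series, [(z - pi/4)^3] q = -sqrt(2)/12; multiply by 3! = 6 to get -sqrt(2)/2.

-sqrt(2)/2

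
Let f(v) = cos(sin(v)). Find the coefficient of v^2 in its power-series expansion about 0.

Substitute the inner expansion into the outer series and collect powers.
f(0) = 1
f′(0) = 0
f′′(0) = -1
The Taylor polynomial is Σ f^(k)(0)/k! · v^k.

-1/2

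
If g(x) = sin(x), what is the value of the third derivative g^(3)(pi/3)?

-1/2

The coefficient of (x - pi/3)^3 in the expansion is -1/12, so g′′′(pi/3) = 3! * (-1/12) = -1/2.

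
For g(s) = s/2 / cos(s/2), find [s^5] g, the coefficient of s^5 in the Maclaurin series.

Invert the denominator's series and multiply.
[s^0] = 0;  [s^1] = 1/2;  [s^2] = 0;  [s^3] = 1/16;  [s^4] = 0;  [s^5] = 5/768.
So c_5 = g^(5)(0)/5! = 5/768.

5/768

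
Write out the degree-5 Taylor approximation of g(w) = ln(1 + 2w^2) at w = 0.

-2*w^4 + 2*w^2

g(0) = 0
g′(0) = 0
g′′(0) = 4
g′′′(0) = 0
g^(4)(0) = -48
g^(5)(0) = 0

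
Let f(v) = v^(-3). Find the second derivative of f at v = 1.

12

From the series, [(v - 1)^2] f = 6; multiply by 2! = 2 to get 12.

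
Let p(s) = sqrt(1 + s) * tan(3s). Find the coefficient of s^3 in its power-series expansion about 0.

Write out both Maclaurin series and multiply, keeping only the needed powers.
[s^0] = 0;  [s^1] = 3;  [s^2] = 3/2;  [s^3] = 69/8.

69/8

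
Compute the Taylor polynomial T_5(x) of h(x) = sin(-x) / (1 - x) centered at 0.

-101*x^5/120 - 5*x^4/6 - 5*x^3/6 - x^2 - x

Expand each factor separately, then convolve coefficients.
h(0) = 0
h′(0) = -1
h′′(0) = -2
h′′′(0) = -5
h^(4)(0) = -20
h^(5)(0) = -101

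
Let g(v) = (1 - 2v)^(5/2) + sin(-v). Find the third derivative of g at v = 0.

-14

Combine the two series term by term.
From the series, [v^3] g = -7/3; multiply by 3! = 6 to get -14.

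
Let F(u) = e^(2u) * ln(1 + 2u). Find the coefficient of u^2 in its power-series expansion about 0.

Expand each factor separately, then convolve coefficients.
So c_2 = F′′(0)/2! = 2.

2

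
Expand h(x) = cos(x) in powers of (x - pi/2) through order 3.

(x - pi/2)^3/6 - (x - pi/2)

h(pi/2) = 0
h′(pi/2) = -1
h′′(pi/2) = 0
h′′′(pi/2) = 1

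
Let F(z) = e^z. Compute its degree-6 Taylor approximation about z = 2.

Differentiate repeatedly and evaluate at the center.
F(2) = e^(2)
F′(2) = e^(2)
F′′(2) = e^(2)
F′′′(2) = e^(2)
F^(4)(2) = e^(2)
F^(5)(2) = e^(2)
F^(6)(2) = e^(2)
Then c_k = F^(k)(2)/k! gives each Taylor coefficient.

(z - 2)^6*e^(2)/720 + (z - 2)^5*e^(2)/120 + (z - 2)^4*e^(2)/24 + (z - 2)^3*e^(2)/6 + (z - 2)^2*e^(2)/2 + (z - 2)*e^(2) + e^(2)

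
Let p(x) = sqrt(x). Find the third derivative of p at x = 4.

From the series, [(x - 4)^3] p = 1/512; multiply by 3! = 6 to get 3/256.

3/256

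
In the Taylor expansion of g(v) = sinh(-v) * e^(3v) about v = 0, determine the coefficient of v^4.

Expand each factor separately, then convolve coefficients.
g(0) = 0
g′(0) = -1
g′′(0) = -6
g′′′(0) = -28
g^(4)(0) = -120
So c_4 = g^(4)(0)/4! = -5.

-5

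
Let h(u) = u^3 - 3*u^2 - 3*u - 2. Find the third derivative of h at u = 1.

From the series, [(u - 1)^3] h = 1; multiply by 3! = 6 to get 6.

6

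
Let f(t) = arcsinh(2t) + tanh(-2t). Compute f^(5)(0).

-224

Combine the two series term by term.
From the series, [t^5] f = -28/15; multiply by 5! = 120 to get -224.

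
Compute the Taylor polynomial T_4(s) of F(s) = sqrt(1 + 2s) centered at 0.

[s^0] = 1;  [s^1] = 1;  [s^2] = -1/2;  [s^3] = 1/2;  [s^4] = -5/8.

-5*s^4/8 + s^3/2 - s^2/2 + s + 1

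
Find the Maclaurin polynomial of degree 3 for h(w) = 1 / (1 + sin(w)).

-5*w^3/6 + w^2 - w + 1

Use the geometric series for the reciprocal, then substitute.
h(0) = 1
h′(0) = -1
h′′(0) = 2
h′′′(0) = -5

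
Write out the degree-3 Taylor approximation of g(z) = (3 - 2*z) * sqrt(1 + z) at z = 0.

Shift and add copies of the series according to the polynomial's terms.
[z^0] = 3;  [z^1] = -1/2;  [z^2] = -11/8;  [z^3] = 7/16.

7*z^3/16 - 11*z^2/8 - z/2 + 3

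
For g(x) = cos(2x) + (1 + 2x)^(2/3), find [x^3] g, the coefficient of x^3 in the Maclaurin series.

Combine the two series term by term.
g(0) = 2
g′(0) = 4/3
g′′(0) = -44/9
g′′′(0) = 64/27
Dividing each by k! gives the coefficients c_0, ..., c_3.

32/81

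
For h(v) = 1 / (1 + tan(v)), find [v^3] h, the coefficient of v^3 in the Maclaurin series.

Write 1/(1+u) = 1 - u + u^2 - u^3 + ... and substitute the series for u.
h(0) = 1
h′(0) = -1
h′′(0) = 2
h′′′(0) = -8
Dividing each by k! gives the coefficients c_0, ..., c_3.

-4/3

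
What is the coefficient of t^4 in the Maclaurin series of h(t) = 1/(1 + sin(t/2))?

1/24

Compose series: expand the inner function first, then feed it into the outer expansion.
So c_4 = h^(4)(0)/4! = 1/24.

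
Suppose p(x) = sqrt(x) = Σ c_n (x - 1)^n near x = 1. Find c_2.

-1/8

Use the known series and substitute for the argument.
So c_2 = p′′(1)/2! = -1/8.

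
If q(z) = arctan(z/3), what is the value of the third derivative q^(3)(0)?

From the series, [z^3] q = -1/81; multiply by 3! = 6 to get -2/27.

-2/27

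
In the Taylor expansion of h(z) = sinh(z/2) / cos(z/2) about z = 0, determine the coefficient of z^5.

3/320

Invert the denominator's series and multiply.
[z^0] = 0;  [z^1] = 1/2;  [z^2] = 0;  [z^3] = 1/12;  [z^4] = 0;  [z^5] = 3/320.
So c_5 = h^(5)(0)/5! = 3/320.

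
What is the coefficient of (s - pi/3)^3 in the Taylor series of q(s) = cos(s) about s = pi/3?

q(pi/3) = 1/2
q′(pi/3) = -sqrt(3)/2
q′′(pi/3) = -1/2
q′′′(pi/3) = sqrt(3)/2
So c_3 = q′′′(pi/3)/3! = sqrt(3)/12.

sqrt(3)/12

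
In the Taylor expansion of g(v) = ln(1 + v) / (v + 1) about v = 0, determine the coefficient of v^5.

Expand 1/(denominator) as a geometric series and multiply by the numerator's series.
g(0) = 0
g′(0) = 1
g′′(0) = -3
g′′′(0) = 11
g^(4)(0) = -50
g^(5)(0) = 274
Then c_k = g^(k)(0)/k! gives each Taylor coefficient.

137/60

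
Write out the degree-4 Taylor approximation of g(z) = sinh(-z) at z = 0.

-z^3/6 - z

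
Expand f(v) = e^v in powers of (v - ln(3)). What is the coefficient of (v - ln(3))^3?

1/2

f(ln(3)) = 3
f′(ln(3)) = 3
f′′(ln(3)) = 3
f′′′(ln(3)) = 3
So c_3 = f′′′(ln(3))/3! = 1/2.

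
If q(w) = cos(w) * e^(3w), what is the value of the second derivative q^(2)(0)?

Take the Cauchy product of the two expansions.
The coefficient of w^2 in the expansion is 4, so q′′(0) = 2! * (4) = 8.

8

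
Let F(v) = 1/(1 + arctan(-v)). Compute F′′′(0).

Let u equal the inner series; expand the outer function in u and truncate.
The coefficient of v^3 in the expansion is 2/3, so F′′′(0) = 3! * (2/3) = 4.

4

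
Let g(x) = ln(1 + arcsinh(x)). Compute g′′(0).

Substitute the inner expansion into the outer series and collect powers.
From the series, [x^2] g = -1/2; multiply by 2! = 2 to get -1.

-1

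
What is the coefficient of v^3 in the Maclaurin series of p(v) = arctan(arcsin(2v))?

-4/3

Let u equal the inner series; expand the outer function in u and truncate.
So c_3 = p′′′(0)/3! = -4/3.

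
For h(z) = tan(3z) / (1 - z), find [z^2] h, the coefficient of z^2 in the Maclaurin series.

Write out both Maclaurin series and multiply, keeping only the needed powers.
h(0) = 0
h′(0) = 3
h′′(0) = 6
So c_2 = h′′(0)/2! = 3.

3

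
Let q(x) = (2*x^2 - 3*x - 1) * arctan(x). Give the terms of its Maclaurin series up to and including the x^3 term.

7*x^3/3 - 3*x^2 - x

Multiply each power in the prefactor through the base expansion.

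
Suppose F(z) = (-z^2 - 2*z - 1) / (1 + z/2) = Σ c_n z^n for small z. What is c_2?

-1/4

Shift and add copies of the series according to the polynomial's terms.
F(0) = -1
F′(0) = -3/2
F′′(0) = -1/2
So c_2 = F′′(0)/2! = -1/4.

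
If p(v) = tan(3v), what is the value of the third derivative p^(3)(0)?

Differentiate repeatedly and evaluate at the center.
From the series, [v^3] p = 9; multiply by 3! = 6 to get 54.

54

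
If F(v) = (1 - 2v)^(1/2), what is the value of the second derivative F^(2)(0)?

Apply the Taylor formula c_k = f^(k)(a)/k!.
From the series, [v^2] F = -1/2; multiply by 2! = 2 to get -1.

-1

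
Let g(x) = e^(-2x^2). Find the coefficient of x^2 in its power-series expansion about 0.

-2

Use the known series and substitute for the argument.
g(0) = 1
g′(0) = 0
g′′(0) = -4
The Taylor polynomial is Σ g^(k)(0)/k! · x^k.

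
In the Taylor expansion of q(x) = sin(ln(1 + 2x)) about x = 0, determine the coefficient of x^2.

Substitute the inner expansion into the outer series and collect powers.

-2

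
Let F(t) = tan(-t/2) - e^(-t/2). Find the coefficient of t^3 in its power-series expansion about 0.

Add the two expansions coefficient-wise.
F(0) = -1
F′(0) = 0
F′′(0) = -1/4
F′′′(0) = -1/8
The Taylor polynomial is Σ F^(k)(0)/k! · t^k.

-1/48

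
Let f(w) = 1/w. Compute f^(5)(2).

The coefficient of (w - 2)^5 in the expansion is -1/64, so f^(5)(2) = 5! * (-1/64) = -15/8.

-15/8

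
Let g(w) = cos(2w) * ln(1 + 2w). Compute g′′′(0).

Multiply the two series term by term and collect like powers.
The coefficient of w^3 in the expansion is -4/3, so g′′′(0) = 3! * (-4/3) = -8.

-8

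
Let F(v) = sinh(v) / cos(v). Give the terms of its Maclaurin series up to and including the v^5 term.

Divide the numerator series by the denominator series (power-series long division).
F(0) = 0
F′(0) = 1
F′′(0) = 0
F′′′(0) = 4
F^(4)(0) = 0
F^(5)(0) = 36

3*v^5/10 + 2*v^3/3 + v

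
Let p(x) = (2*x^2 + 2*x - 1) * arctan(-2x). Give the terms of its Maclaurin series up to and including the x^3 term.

Shift and add copies of the series according to the polynomial's terms.
p(0) = 0
p′(0) = 2
p′′(0) = -8
p′′′(0) = -40

-20*x^3/3 - 4*x^2 + 2*x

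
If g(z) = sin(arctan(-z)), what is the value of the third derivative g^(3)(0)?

Let u equal the inner series; expand the outer function in u and truncate.
From the series, [z^3] g = 1/2; multiply by 3! = 6 to get 3.

3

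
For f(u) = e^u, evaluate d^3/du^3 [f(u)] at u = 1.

The coefficient of (u - 1)^3 in the expansion is e/6, so f′′′(1) = 3! * (e/6) = e.

e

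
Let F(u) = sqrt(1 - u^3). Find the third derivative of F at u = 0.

-3

Apply the Taylor formula c_k = f^(k)(a)/k!.
From the series, [u^3] F = -1/2; multiply by 3! = 6 to get -3.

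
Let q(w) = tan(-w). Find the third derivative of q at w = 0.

The coefficient of w^3 in the expansion is -1/3, so q′′′(0) = 3! * (-1/3) = -2.

-2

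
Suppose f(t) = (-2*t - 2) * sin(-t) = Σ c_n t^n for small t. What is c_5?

1/60

Multiply each power in the prefactor through the base expansion.
f(0) = 0
f′(0) = 2
f′′(0) = 4
f′′′(0) = -2
f^(4)(0) = -8
f^(5)(0) = 2
The Taylor polynomial is Σ f^(k)(0)/k! · t^k.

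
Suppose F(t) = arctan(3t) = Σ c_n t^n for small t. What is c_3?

F(0) = 0
F′(0) = 3
F′′(0) = 0
F′′′(0) = -54
Then c_k = F^(k)(0)/k! gives each Taylor coefficient.

-9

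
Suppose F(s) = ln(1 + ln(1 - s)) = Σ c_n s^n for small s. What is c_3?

Substitute the inner expansion into the outer series and collect powers.
F(0) = 0
F′(0) = -1
F′′(0) = -2
F′′′(0) = -7

-7/6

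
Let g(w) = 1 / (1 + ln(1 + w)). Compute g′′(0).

3

Use the geometric series for the reciprocal, then substitute.
From the series, [w^2] g = 3/2; multiply by 2! = 2 to get 3.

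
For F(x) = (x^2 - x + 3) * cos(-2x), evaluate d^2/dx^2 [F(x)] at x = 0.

Multiply each power in the prefactor through the base expansion.
The coefficient of x^2 in the expansion is -5, so F′′(0) = 2! * (-5) = -10.

-10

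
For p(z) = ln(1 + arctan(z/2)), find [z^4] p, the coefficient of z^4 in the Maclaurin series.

1/192

Let u equal the inner series; expand the outer function in u and truncate.
p(0) = 0
p′(0) = 1/2
p′′(0) = -1/4
p′′′(0) = 0
p^(4)(0) = 1/8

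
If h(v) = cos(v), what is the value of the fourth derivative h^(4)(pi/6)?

sqrt(3)/2

Use the known series and substitute for the argument.
From the series, [(v - pi/6)^4] h = sqrt(3)/48; multiply by 4! = 24 to get sqrt(3)/2.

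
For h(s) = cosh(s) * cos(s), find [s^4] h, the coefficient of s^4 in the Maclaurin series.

-1/6

Take the Cauchy product of the two expansions.
h(0) = 1
h′(0) = 0
h′′(0) = 0
h′′′(0) = 0
h^(4)(0) = -4
Then c_k = h^(k)(0)/k! gives each Taylor coefficient.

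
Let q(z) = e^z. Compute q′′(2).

e^(2)

The coefficient of (z - 2)^2 in the expansion is e^(2)/2, so q′′(2) = 2! * (e^(2)/2) = e^(2).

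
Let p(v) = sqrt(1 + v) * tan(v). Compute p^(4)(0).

Write out both Maclaurin series and multiply, keeping only the needed powers.
The coefficient of v^4 in the expansion is 11/48, so p^(4)(0) = 4! * (11/48) = 11/2.

11/2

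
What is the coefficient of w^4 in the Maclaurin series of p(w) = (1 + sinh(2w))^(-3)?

Substitute the inner expansion into the outer series and collect powers.
p(0) = 1
p′(0) = -6
p′′(0) = 48
p′′′(0) = -504
p^(4)(0) = 6528

272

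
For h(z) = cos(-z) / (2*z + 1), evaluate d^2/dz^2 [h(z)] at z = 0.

7

Expand 1/(denominator) as a geometric series and multiply by the numerator's series.
The coefficient of z^2 in the expansion is 7/2, so h′′(0) = 2! * (7/2) = 7.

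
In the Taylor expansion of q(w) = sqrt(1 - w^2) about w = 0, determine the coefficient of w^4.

[w^0] = 1;  [w^1] = 0;  [w^2] = -1/2;  [w^3] = 0;  [w^4] = -1/8.
So c_4 = q^(4)(0)/4! = -1/8.

-1/8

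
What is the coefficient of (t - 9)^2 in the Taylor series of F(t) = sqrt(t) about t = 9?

-1/216

F(9) = 3
F′(9) = 1/6
F′′(9) = -1/108
So c_2 = F′′(9)/2! = -1/216.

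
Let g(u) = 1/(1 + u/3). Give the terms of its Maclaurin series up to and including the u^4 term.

[u^0] = 1;  [u^1] = -1/3;  [u^2] = 1/9;  [u^3] = -1/27;  [u^4] = 1/81.

u^4/81 - u^3/27 + u^2/9 - u/3 + 1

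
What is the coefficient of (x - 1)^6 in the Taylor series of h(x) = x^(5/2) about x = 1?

-5/1024

h(1) = 1
h′(1) = 5/2
h′′(1) = 15/4
h′′′(1) = 15/8
h^(4)(1) = -15/16
h^(5)(1) = 45/32
h^(6)(1) = -225/64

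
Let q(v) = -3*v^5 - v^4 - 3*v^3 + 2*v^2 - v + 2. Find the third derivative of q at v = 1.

-222

Use the known series and substitute for the argument.
From the series, [(v - 1)^3] q = -37; multiply by 3! = 6 to get -222.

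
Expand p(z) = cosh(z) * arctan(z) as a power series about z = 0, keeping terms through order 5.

3*z^5/40 + z^3/6 + z

Take the Cauchy product of the two expansions.
p(0) = 0
p′(0) = 1
p′′(0) = 0
p′′′(0) = 1
p^(4)(0) = 0
p^(5)(0) = 9
Dividing each by k! gives the coefficients c_0, ..., c_5.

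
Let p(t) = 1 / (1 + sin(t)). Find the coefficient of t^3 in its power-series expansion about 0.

-5/6

Expand as Σ (-1)^k u^k with u equal to the inner function's series.
[t^0] = 1;  [t^1] = -1;  [t^2] = 1;  [t^3] = -5/6.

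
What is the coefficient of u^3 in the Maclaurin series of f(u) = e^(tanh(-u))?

1/6

Compose series: expand the inner function first, then feed it into the outer expansion.
f(0) = 1
f′(0) = -1
f′′(0) = 1
f′′′(0) = 1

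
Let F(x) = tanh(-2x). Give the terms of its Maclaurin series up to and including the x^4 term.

F(0) = 0
F′(0) = -2
F′′(0) = 0
F′′′(0) = 16
F^(4)(0) = 0

8*x^3/3 - 2*x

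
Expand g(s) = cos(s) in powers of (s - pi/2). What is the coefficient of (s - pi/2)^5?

Use the known series and substitute for the argument.
g(pi/2) = 0
g′(pi/2) = -1
g′′(pi/2) = 0
g′′′(pi/2) = 1
g^(4)(pi/2) = 0
g^(5)(pi/2) = -1

-1/120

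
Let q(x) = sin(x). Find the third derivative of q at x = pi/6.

-sqrt(3)/2

The coefficient of (x - pi/6)^3 in the expansion is -sqrt(3)/12, so q′′′(pi/6) = 3! * (-sqrt(3)/12) = -sqrt(3)/2.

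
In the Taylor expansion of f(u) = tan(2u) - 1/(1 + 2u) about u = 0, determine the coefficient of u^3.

32/3

Combine the two series term by term.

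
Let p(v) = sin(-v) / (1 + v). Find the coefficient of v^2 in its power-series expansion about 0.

Expand each factor separately, then convolve coefficients.

1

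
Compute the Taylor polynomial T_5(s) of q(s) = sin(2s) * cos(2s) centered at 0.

Write out both Maclaurin series and multiply, keeping only the needed powers.

64*s^5/15 - 16*s^3/3 + 2*s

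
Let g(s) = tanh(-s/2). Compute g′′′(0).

From the series, [s^3] g = 1/24; multiply by 3! = 6 to get 1/4.

1/4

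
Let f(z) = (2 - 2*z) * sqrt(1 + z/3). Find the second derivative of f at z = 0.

-13/18

Distribute the polynomial across the series and collect like powers.
The coefficient of z^2 in the expansion is -13/36, so f′′(0) = 2! * (-13/36) = -13/18.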